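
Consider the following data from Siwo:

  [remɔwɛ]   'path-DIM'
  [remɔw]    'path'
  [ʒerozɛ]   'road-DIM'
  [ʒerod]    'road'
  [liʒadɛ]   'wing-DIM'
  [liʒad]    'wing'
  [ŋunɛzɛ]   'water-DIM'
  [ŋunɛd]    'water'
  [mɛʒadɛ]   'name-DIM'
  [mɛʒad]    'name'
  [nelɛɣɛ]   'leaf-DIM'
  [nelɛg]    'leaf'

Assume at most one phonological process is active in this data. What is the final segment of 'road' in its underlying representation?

'road' shows [z] ~ [d] at the end of the stem ([ʒerozɛ] vs [ʒerod]).
If /d/ were underlying and a rule turned it into [z] before the DIM suffix, 'wing' would also alternate; but it has [d] in both [liʒadɛ] and [liʒad].
So /z/ is underlying, and a rule of word-final hardening — voiced fricatives become stops word-finally — gives [d].

/z/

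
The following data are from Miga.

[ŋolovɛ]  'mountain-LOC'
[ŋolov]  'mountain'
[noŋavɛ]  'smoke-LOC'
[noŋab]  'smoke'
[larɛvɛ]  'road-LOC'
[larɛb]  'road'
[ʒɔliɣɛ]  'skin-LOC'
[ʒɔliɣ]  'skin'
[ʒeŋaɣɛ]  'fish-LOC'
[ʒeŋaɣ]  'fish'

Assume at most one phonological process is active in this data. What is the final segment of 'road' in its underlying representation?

/b/

The stem for 'road' ends in [v] in [larɛvɛ] but [b] in [larɛb].
The stem 'mountain' ([ŋolovɛ], [ŋolov]) shows [v] unchanged in both environments, so [v] cannot be basic with [b] derived in isolation.
Therefore /b/ is basic and [v] is derived by intervocalic spirantization (voiced stops become fricatives between vowels).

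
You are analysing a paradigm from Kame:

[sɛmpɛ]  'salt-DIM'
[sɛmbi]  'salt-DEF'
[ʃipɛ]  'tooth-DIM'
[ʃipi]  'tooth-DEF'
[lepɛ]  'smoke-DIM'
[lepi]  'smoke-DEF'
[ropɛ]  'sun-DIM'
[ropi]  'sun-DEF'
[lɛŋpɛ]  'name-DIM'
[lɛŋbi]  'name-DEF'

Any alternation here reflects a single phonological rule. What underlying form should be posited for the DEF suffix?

/-bi/

The DEF morpheme has two allomorphs, [-bi] and [-pi].
The DIM suffix, which begins with [p], is invariant after every stem; so [p] is not altered by any rule here.
The DEF suffix is therefore /-bi/ underlyingly, with post-vocalic devoicing: voiced stops become voiceless after a vowel.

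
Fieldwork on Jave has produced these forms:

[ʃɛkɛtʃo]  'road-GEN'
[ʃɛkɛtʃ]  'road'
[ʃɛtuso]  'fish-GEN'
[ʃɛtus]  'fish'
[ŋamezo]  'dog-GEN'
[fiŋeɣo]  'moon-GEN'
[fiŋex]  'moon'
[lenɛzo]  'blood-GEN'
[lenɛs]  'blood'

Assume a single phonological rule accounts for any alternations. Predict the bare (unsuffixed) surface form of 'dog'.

In [lenɛzo] and [lenɛs] the final segment of 'blood' alternates: [z] ~ [s].
But 'fish' keeps [s] in both environments ([ʃɛtuso], [ʃɛtus]), so there is no rule changing /s/ to [z] before the GEN suffix.
Therefore /z/ is basic and [s] is derived by word-final obstruent devoicing (voiced obstruents become voiceless word-finally).
The one attested form of 'dog', [ŋamezo], shows underlying /ŋamez/. Applying the same rule word-finally gives [ŋames].

[ŋames]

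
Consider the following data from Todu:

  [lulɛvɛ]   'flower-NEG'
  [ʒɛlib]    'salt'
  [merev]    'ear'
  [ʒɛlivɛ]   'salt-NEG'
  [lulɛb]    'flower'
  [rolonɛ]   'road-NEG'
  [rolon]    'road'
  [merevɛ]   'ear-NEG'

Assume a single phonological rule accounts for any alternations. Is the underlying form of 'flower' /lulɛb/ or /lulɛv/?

/lulɛb/

The root 'flower' surfaces as [lulɛb] and [lulɛvɛ], with a stem-final [b] ~ [v] alternation.
Compare 'ear', with invariant [v] in [merev] and [merevɛ]: an analysis with underlying /v/ and a rule producing [b] in isolation would wrongly predict alternation here too.
So /b/ is underlying, and a rule of intervocalic spirantization — voiced stops become fricatives between vowels — gives [v].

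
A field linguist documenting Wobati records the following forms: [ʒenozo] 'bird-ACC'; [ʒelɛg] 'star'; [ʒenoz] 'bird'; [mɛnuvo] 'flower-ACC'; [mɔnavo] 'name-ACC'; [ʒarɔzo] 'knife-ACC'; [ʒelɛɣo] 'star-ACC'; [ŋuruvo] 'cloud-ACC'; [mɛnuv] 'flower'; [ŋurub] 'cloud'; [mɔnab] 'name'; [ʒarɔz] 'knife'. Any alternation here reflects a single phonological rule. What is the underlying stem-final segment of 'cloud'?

The root 'cloud' surfaces as [ŋurub] and [ŋuruvo], with a stem-final [b] ~ [v] alternation.
If /v/ were underlying and a rule turned it into [b] in isolation, 'flower' would also alternate; but it has [v] in both [mɛnuv] and [mɛnuvo].
The alternation reflects intervocalic spirantization: voiced stops become fricatives between vowels. /b/ is underlying.

/b/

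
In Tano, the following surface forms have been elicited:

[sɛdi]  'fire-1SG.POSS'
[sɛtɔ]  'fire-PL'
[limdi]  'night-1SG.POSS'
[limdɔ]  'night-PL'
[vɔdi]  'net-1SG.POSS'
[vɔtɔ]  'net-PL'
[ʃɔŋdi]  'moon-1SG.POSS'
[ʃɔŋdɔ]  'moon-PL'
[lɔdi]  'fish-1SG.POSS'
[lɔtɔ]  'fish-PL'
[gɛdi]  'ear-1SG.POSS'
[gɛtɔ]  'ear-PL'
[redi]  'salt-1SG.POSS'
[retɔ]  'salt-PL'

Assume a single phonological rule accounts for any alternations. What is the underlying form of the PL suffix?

The PL suffix surfaces as [-dɔ] and [-tɔ], depending on the final segment of the stem.
By contrast the 1SG.POSS suffix keeps its initial [d] throughout — that segment must be underlying.
The PL suffix is therefore /-tɔ/ underlyingly, with post-nasal voicing: voiceless stops become voiced after a nasal.

/-tɔ/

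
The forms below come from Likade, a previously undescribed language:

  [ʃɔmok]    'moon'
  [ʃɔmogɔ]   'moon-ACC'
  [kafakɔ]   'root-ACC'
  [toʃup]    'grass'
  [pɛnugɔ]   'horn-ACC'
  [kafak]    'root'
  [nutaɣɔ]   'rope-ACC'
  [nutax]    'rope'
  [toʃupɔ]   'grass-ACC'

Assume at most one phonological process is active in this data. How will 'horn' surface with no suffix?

The stem for 'moon' ends in [g] in [ʃɔmogɔ] but [k] in [ʃɔmok].
If /k/ were underlying and a rule turned it into [g] before the ACC suffix, 'root' would also alternate; but it has [k] in both [kafakɔ] and [kafak].
So /g/ is underlying, and a rule of word-final obstruent devoicing — voiced obstruents become voiceless word-finally — gives [k].
From [pɛnugɔ] the stem 'horn' is /pɛnug/; word-finally this yields [pɛnuk].

[pɛnuk]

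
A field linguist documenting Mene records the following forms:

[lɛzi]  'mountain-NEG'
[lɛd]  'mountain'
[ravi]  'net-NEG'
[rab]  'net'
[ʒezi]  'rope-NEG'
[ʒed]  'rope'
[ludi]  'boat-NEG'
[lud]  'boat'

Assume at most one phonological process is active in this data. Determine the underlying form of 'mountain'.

/lɛz/

The root 'mountain' surfaces as [lɛzi] and [lɛd], with a stem-final [z] ~ [d] alternation.
If /d/ were underlying and a rule turned it into [z] before the NEG suffix, 'boat' would also alternate; but it has [d] in both [ludi] and [lud].
So /z/ is underlying, and a rule of word-final hardening — voiced fricatives become stops word-finally — gives [d].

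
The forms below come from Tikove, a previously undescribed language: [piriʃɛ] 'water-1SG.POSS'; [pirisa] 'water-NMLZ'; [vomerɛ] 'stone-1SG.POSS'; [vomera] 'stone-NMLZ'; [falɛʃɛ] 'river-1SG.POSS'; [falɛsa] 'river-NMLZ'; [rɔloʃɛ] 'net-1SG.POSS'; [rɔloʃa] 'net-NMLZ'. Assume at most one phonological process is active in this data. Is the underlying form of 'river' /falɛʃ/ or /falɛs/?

The stem for 'river' ends in [ʃ] in [falɛʃɛ] but [s] in [falɛsa].
The stem 'net' ([rɔloʃɛ], [rɔloʃa]) shows [ʃ] unchanged in both environments, so [ʃ] cannot be basic with [s] derived before the NMLZ suffix.
So /s/ is underlying, and a rule of palatalization before a front vowel — /s/ becomes palato-alveolar [ʃ] before a front vowel — gives [ʃ].

/falɛs/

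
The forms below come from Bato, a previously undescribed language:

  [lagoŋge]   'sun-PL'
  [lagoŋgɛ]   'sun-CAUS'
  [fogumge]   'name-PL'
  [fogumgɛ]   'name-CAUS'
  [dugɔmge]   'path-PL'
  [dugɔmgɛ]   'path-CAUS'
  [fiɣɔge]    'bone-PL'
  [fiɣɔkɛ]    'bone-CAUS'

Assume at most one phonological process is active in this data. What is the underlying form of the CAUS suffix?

/-kɛ/

The CAUS morpheme has two allomorphs, [-gɛ] and [-kɛ].
The PL suffix, which begins with [g], is invariant after every stem; so [g] is not altered by any rule here.
So the underlying form is /-kɛ/, and voiceless stops become voiced after a nasal.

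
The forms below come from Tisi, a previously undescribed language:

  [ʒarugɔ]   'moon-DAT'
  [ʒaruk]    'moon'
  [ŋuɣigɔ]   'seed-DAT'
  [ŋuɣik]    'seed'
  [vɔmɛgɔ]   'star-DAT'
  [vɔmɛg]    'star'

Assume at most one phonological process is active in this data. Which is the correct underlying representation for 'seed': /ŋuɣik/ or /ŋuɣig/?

/ŋuɣik/

The stem for 'seed' ends in [g] in [ŋuɣigɔ] but [k] in [ŋuɣik].
The stem 'star' ([vɔmɛgɔ], [vɔmɛg]) shows [g] unchanged in both environments, so [g] cannot be basic with [k] derived in isolation.
So /k/ is underlying, and a rule of intervocalic voicing — voiceless stops become voiced between vowels — gives [g].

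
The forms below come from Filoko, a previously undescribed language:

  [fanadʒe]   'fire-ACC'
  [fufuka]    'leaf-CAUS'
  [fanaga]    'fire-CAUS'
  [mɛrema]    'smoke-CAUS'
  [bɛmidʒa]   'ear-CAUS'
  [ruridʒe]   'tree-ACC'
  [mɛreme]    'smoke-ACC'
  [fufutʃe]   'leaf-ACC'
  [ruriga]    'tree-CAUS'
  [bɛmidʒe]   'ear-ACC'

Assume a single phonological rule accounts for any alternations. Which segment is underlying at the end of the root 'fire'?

/g/

The root 'fire' surfaces as [fanaga] and [fanadʒe], with a stem-final [g] ~ [dʒ] alternation.
If /dʒ/ were underlying and a rule turned it into [g] before the CAUS suffix, 'ear' would also alternate; but it has [dʒ] in both [bɛmidʒa] and [bɛmidʒe].
The underlying segment must be /g/; /k/ and /g/ become palato-alveolar [tʃ] and [dʒ] before a front vowel, yielding [dʒ] there.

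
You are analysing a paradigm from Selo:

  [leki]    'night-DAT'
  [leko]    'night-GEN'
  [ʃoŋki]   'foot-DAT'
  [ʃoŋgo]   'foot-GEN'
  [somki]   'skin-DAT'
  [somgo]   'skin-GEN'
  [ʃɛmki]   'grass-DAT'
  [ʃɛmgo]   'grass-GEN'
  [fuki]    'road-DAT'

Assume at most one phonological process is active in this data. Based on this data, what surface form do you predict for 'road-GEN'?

[fuko]

The GEN morpheme has two allomorphs, [-go] and [-ko].
The DAT suffix, which begins with [k], is invariant after every stem; so [k] is not altered by any rule here.
So the underlying form is /-go/, and voiced stops become voiceless after a vowel.
After 'road', which ends in a vowel, the suffix surfaces as [-ko], giving [fuko].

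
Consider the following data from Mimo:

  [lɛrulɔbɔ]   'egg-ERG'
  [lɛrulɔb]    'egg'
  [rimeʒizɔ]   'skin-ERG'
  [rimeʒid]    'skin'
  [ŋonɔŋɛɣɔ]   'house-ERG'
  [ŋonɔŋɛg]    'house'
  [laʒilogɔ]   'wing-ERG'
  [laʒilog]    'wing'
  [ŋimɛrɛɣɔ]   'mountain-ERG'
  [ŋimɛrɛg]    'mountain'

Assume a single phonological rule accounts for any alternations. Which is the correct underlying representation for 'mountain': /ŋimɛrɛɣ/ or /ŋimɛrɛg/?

In [ŋimɛrɛɣɔ] and [ŋimɛrɛg] the final segment of 'mountain' alternates: [ɣ] ~ [g].
Compare 'wing', with invariant [g] in [laʒilogɔ] and [laʒilog]: an analysis with underlying /g/ and a rule producing [ɣ] before the ERG suffix would wrongly predict alternation here too.
So /ɣ/ is underlying, and a rule of word-final hardening — voiced fricatives become stops word-finally — gives [g].

/ŋimɛrɛɣ/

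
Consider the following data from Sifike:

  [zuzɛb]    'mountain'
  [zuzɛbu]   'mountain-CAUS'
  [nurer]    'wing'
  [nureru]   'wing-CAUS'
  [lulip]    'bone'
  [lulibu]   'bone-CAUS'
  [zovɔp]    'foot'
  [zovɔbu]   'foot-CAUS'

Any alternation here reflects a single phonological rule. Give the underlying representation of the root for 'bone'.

/lulip/

The root 'bone' surfaces as [lulip] and [lulibu], with a stem-final [p] ~ [b] alternation.
If /b/ were underlying and a rule turned it into [p] in isolation, 'mountain' would also alternate; but it has [b] in both [zuzɛb] and [zuzɛbu].
So /p/ is underlying, and a rule of intervocalic voicing — voiceless stops become voiced between vowels — gives [b].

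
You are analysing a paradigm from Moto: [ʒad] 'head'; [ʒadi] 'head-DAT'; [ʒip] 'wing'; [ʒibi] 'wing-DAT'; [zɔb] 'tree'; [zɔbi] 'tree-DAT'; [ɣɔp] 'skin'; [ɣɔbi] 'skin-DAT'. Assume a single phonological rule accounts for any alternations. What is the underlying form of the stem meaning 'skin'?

/ɣɔp/

The root 'skin' surfaces as [ɣɔp] and [ɣɔbi], with a stem-final [p] ~ [b] alternation.
If /b/ were underlying and a rule turned it into [p] in isolation, 'tree' would also alternate; but it has [b] in both [zɔb] and [zɔbi].
So /p/ is underlying, and a rule of intervocalic voicing — voiceless stops become voiced between vowels — gives [b].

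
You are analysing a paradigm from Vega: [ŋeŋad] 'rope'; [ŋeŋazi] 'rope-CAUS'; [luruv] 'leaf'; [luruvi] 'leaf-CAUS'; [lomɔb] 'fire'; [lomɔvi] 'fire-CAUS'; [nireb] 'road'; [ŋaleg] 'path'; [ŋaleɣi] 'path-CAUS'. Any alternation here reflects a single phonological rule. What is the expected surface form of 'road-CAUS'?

[nirevi]

'fire' shows [b] ~ [v] at the end of the stem ([lomɔb] vs [lomɔvi]).
If /v/ were underlying and a rule turned it into [b] in isolation, 'leaf' would also alternate; but it has [v] in both [luruv] and [luruvi].
So /b/ is underlying, and a rule of intervocalic spirantization — voiced stops become fricatives between vowels — gives [v].
From [nireb] the stem 'road' is /nireb/; between vowels this yields [nirevi].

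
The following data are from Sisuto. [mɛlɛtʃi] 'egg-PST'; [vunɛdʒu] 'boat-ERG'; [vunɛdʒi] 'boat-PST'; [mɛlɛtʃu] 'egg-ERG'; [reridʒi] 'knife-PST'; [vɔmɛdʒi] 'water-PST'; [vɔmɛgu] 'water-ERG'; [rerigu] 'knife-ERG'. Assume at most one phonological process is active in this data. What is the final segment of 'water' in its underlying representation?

/g/

In [vɔmɛgu] and [vɔmɛdʒi] the final segment of 'water' alternates: [g] ~ [dʒ].
If /dʒ/ were underlying and a rule turned it into [g] before the ERG suffix, 'boat' would also alternate; but it has [dʒ] in both [vunɛdʒu] and [vunɛdʒi].
So /g/ is underlying, and a rule of palatalization before a front vowel — /g/ becomes palato-alveolar [dʒ] before a front vowel — gives [dʒ].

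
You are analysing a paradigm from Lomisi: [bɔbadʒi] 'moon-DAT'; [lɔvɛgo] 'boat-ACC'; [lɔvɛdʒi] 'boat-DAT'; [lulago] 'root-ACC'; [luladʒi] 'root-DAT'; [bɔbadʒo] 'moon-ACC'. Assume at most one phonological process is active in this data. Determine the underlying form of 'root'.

'root' shows [g] ~ [dʒ] at the end of the stem ([lulago] vs [luladʒi]).
But 'moon' keeps [dʒ] in both environments ([bɔbadʒo], [bɔbadʒi]), so there is no rule changing /dʒ/ to [g] before the ACC suffix.
Therefore /g/ is basic and [dʒ] is derived by palatalization before a front vowel (/g/ becomes palato-alveolar [dʒ] before a front vowel).

/lulag/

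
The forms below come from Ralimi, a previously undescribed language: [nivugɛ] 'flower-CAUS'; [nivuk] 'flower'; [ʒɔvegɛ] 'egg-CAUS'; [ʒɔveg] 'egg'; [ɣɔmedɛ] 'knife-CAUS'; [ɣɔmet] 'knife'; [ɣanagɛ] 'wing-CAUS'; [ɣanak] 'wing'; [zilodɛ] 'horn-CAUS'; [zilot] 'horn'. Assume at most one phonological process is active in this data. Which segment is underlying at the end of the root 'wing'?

The root 'wing' surfaces as [ɣanagɛ] and [ɣanak], with a stem-final [g] ~ [k] alternation.
But 'egg' keeps [g] in both environments ([ʒɔvegɛ], [ʒɔveg]), so there is no rule changing /g/ to [k] in isolation.
Therefore /k/ is basic and [g] is derived by intervocalic voicing (voiceless stops become voiced between vowels).

/k/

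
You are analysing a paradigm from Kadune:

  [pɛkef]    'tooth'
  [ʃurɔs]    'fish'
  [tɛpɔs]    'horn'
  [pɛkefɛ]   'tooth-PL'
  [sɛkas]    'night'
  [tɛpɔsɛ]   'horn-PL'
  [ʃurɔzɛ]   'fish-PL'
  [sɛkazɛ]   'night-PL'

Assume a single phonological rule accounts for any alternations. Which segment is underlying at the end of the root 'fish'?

'fish' shows [z] ~ [s] at the end of the stem ([ʃurɔzɛ] vs [ʃurɔs]).
But 'horn' keeps [s] in both environments ([tɛpɔsɛ], [tɛpɔs]), so there is no rule changing /s/ to [z] before the PL suffix.
The alternation reflects word-final obstruent devoicing: voiced obstruents become voiceless word-finally. /z/ is underlying.

/z/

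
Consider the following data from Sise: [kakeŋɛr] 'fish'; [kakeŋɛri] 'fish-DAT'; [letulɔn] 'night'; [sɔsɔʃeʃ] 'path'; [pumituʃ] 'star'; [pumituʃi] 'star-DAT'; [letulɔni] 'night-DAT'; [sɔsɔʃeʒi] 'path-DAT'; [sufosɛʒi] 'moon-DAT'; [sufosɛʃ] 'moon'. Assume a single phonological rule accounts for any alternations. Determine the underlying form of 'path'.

/sɔsɔʃeʒ/

The stem for 'path' ends in [ʃ] in [sɔsɔʃeʃ] but [ʒ] in [sɔsɔʃeʒi].
The stem 'star' ([pumituʃ], [pumituʃi]) shows [ʃ] unchanged in both environments, so [ʃ] cannot be basic with [ʒ] derived before the DAT suffix.
The underlying segment must be /ʒ/; voiced obstruents become voiceless word-finally, yielding [ʃ] there.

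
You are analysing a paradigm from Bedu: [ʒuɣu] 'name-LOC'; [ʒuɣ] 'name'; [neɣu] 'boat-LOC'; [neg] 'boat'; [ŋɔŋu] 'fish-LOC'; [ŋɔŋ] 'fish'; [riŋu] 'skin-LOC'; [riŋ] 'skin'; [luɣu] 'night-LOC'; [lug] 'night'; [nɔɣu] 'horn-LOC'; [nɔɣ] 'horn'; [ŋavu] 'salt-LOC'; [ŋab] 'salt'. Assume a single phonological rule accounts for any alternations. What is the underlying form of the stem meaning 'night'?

The root 'night' surfaces as [luɣu] and [lug], with a stem-final [ɣ] ~ [g] alternation.
If /ɣ/ were underlying and a rule turned it into [g] in isolation, 'name' would also alternate; but it has [ɣ] in both [ʒuɣu] and [ʒuɣ].
The alternation reflects intervocalic spirantization: voiced stops become fricatives between vowels. /g/ is underlying.
Hence 'night' is /lug/ underlyingly.

/lug/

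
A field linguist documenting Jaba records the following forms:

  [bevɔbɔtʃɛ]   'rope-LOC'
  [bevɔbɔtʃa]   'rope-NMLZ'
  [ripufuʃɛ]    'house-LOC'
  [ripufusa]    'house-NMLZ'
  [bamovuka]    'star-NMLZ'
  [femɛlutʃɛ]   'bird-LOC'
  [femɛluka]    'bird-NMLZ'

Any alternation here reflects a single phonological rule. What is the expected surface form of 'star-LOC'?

[bamovutʃɛ]

The root 'bird' surfaces as [femɛlutʃɛ] and [femɛluka], with a stem-final [tʃ] ~ [k] alternation.
The stem 'rope' ([bevɔbɔtʃɛ], [bevɔbɔtʃa]) shows [tʃ] unchanged in both environments, so [tʃ] cannot be basic with [k] derived before the NMLZ suffix.
So /k/ is underlying, and a rule of palatalization before a front vowel — /k/ and /s/ become palato-alveolar [tʃ] and [ʃ] before a front vowel — gives [tʃ].
The one attested form of 'star', [bamovuka], shows underlying /bamovuk/. Applying the same rule before a front vowel gives [bamovutʃɛ].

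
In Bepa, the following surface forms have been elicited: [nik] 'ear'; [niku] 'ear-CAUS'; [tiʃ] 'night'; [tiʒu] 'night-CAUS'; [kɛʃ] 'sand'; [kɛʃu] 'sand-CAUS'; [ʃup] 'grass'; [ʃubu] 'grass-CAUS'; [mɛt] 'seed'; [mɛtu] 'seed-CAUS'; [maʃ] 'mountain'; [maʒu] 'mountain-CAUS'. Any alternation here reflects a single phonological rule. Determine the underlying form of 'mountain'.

The stem for 'mountain' ends in [ʃ] in [maʃ] but [ʒ] in [maʒu].
But 'sand' keeps [ʃ] in both environments ([kɛʃ], [kɛʃu]), so there is no rule changing /ʃ/ to [ʒ] before the CAUS suffix.
The underlying segment must be /ʒ/; voiced obstruents become voiceless word-finally, yielding [ʃ] there.
Hence 'mountain' is /maʒ/ underlyingly.

/maʒ/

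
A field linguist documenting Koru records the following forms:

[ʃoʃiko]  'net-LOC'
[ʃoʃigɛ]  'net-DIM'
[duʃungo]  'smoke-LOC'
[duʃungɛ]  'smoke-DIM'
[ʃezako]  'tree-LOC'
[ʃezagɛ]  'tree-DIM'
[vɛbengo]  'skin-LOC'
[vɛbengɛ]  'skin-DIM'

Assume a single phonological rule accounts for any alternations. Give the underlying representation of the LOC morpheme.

/-ko/

The LOC morpheme has two allomorphs, [-go] and [-ko].
The DIM suffix, which begins with [g], is invariant after every stem; so [g] is not altered by any rule here.
The LOC suffix is therefore /-ko/ underlyingly, with post-nasal voicing: voiceless stops become voiced after a nasal.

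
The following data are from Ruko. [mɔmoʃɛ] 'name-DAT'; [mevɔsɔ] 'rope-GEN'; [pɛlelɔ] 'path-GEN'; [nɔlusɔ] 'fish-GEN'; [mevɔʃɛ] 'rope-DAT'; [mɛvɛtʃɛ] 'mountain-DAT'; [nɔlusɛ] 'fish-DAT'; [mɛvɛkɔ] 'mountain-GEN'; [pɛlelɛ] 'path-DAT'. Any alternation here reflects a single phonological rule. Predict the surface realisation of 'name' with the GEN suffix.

[mɔmosɔ]

The stem for 'rope' ends in [s] in [mevɔsɔ] but [ʃ] in [mevɔʃɛ].
Compare 'fish', with invariant [s] in [nɔlusɔ] and [nɔlusɛ]: an analysis with underlying /s/ and a rule producing [ʃ] before the DAT suffix would wrongly predict alternation here too.
The underlying segment must be /ʃ/; palato-alveolar /tʃ/ and /ʃ/ become [k] and [s] when no front vowel follows, yielding [s] there.
The one attested form of 'name', [mɔmoʃɛ], shows underlying /mɔmoʃ/. Applying the same rule when no front vowel follows gives [mɔmosɔ].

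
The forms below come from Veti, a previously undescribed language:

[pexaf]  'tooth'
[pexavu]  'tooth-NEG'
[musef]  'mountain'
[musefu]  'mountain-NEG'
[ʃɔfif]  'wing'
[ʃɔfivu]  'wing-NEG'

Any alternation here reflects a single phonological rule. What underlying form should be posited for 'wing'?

/ʃɔfiv/

In [ʃɔfif] and [ʃɔfivu] the final segment of 'wing' alternates: [f] ~ [v].
But 'mountain' keeps [f] in both environments ([musef], [musefu]), so there is no rule changing /f/ to [v] before the NEG suffix.
So /v/ is underlying, and a rule of word-final obstruent devoicing — voiced obstruents become voiceless word-finally — gives [f].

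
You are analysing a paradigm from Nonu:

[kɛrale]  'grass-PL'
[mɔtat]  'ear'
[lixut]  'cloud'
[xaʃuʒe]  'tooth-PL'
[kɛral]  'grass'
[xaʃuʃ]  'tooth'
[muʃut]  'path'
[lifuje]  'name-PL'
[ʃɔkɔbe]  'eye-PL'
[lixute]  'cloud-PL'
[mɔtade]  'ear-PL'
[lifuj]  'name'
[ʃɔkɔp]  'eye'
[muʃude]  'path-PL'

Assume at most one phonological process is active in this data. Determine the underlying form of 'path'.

/muʃud/

The stem for 'path' ends in [d] in [muʃude] but [t] in [muʃut].
Compare 'cloud', with invariant [t] in [lixute] and [lixut]: an analysis with underlying /t/ and a rule producing [d] before the PL suffix would wrongly predict alternation here too.
The alternation reflects word-final obstruent devoicing: voiced obstruents become voiceless word-finally. /d/ is underlying.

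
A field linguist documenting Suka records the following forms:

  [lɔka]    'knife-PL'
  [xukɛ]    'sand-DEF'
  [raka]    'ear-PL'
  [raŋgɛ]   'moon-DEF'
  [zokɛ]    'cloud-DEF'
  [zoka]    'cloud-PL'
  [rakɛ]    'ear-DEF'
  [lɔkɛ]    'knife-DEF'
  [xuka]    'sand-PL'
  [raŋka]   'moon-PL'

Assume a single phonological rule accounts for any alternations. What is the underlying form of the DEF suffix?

/-gɛ/

The DEF suffix surfaces as [-gɛ] and [-kɛ], depending on the final segment of the stem.
By contrast the PL suffix keeps its initial [k] throughout — that segment must be underlying.
So the underlying form is /-gɛ/, and voiced stops become voiceless after a vowel.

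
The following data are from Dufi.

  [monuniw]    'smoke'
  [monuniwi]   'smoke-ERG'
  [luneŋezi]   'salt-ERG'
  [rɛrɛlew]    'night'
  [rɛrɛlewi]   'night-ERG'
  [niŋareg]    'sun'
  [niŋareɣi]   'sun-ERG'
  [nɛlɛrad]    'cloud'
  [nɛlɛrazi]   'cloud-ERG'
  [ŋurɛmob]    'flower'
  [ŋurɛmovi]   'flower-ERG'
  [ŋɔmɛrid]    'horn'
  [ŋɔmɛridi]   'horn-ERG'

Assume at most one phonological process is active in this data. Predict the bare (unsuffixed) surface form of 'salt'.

[luneŋed]

'cloud' shows [d] ~ [z] at the end of the stem ([nɛlɛrad] vs [nɛlɛrazi]).
The stem 'horn' ([ŋɔmɛrid], [ŋɔmɛridi]) shows [d] unchanged in both environments, so [d] cannot be basic with [z] derived before the ERG suffix.
Therefore /z/ is basic and [d] is derived by word-final hardening (voiced fricatives become stops word-finally).
From [luneŋezi] the stem 'salt' is /luneŋez/; word-finally this yields [luneŋed].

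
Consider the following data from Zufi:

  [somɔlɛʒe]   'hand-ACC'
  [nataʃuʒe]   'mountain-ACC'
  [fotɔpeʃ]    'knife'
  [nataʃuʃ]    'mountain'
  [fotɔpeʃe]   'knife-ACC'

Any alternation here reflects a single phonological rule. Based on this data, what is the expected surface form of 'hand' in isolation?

In [nataʃuʃ] and [nataʃuʒe] the final segment of 'mountain' alternates: [ʃ] ~ [ʒ].
But 'knife' keeps [ʃ] in both environments ([fotɔpeʃ], [fotɔpeʃe]), so there is no rule changing /ʃ/ to [ʒ] before the ACC suffix.
The alternation reflects word-final obstruent devoicing: voiced obstruents become voiceless word-finally. /ʒ/ is underlying.
From [somɔlɛʒe] the stem 'hand' is /somɔlɛʒ/; word-finally this yields [somɔlɛʃ].

[somɔlɛʃ]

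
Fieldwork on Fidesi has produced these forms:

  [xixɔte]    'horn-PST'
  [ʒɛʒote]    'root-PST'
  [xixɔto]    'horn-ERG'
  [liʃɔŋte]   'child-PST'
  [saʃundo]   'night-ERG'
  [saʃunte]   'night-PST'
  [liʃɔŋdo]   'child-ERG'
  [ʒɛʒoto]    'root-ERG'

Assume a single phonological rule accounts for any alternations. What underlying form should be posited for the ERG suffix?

The ERG morpheme has two allomorphs, [-do] and [-to].
By contrast the PST suffix keeps its initial [t] throughout — that segment must be underlying.
The ERG suffix is therefore /-do/ underlyingly, with post-vocalic devoicing: voiced stops become voiceless after a vowel.

/-do/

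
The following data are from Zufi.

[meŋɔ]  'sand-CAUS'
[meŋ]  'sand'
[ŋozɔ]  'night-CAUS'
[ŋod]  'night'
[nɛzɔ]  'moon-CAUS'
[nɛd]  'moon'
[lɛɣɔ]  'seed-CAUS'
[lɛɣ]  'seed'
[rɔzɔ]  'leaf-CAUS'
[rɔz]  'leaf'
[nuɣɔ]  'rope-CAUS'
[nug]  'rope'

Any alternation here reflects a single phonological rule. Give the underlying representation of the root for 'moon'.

/nɛd/

The root 'moon' surfaces as [nɛzɔ] and [nɛd], with a stem-final [z] ~ [d] alternation.
The stem 'leaf' ([rɔzɔ], [rɔz]) shows [z] unchanged in both environments, so [z] cannot be basic with [d] derived in isolation.
So /d/ is underlying, and a rule of intervocalic spirantization — voiced stops become fricatives between vowels — gives [z].
The underlying form of 'moon' is therefore /nɛd/.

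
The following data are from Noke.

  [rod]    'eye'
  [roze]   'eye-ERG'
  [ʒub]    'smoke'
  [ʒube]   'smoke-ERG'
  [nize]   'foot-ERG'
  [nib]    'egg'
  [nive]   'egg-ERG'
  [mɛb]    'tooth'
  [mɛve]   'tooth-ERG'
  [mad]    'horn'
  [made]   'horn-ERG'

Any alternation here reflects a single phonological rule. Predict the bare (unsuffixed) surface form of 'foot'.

[nid]

In [rod] and [roze] the final segment of 'eye' alternates: [d] ~ [z].
If /d/ were underlying and a rule turned it into [z] before the ERG suffix, 'horn' would also alternate; but it has [d] in both [mad] and [made].
The underlying segment must be /z/; voiced fricatives become stops word-finally, yielding [d] there.
From [nize] the stem 'foot' is /niz/; word-finally this yields [nid].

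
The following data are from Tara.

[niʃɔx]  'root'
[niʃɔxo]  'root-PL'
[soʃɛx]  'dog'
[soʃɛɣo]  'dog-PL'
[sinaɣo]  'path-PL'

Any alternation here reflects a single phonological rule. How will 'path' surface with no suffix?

'dog' shows [x] ~ [ɣ] at the end of the stem ([soʃɛx] vs [soʃɛɣo]).
But 'root' keeps [x] in both environments ([niʃɔx], [niʃɔxo]), so there is no rule changing /x/ to [ɣ] before the PL suffix.
The underlying segment must be /ɣ/; voiced obstruents become voiceless word-finally, yielding [x] there.
From [sinaɣo] the stem 'path' is /sinaɣ/; word-finally this yields [sinax].

[sinax]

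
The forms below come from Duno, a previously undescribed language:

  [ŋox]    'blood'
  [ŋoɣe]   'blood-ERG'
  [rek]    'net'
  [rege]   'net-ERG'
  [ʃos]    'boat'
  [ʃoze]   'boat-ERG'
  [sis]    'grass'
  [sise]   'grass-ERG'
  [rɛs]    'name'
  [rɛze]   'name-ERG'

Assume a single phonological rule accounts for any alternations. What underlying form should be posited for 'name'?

'name' shows [s] ~ [z] at the end of the stem ([rɛs] vs [rɛze]).
But 'grass' keeps [s] in both environments ([sis], [sise]), so there is no rule changing /s/ to [z] before the ERG suffix.
The underlying segment must be /z/; voiced obstruents become voiceless word-finally, yielding [s] there.
The underlying form of 'name' is therefore /rɛz/.

/rɛz/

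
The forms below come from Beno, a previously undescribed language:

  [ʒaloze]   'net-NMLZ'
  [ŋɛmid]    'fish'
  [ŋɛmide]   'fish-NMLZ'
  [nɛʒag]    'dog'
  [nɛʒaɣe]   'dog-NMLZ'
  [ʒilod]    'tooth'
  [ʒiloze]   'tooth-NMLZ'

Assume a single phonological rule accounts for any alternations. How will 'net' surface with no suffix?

'tooth' shows [d] ~ [z] at the end of the stem ([ʒilod] vs [ʒiloze]).
Compare 'fish', with invariant [d] in [ŋɛmid] and [ŋɛmide]: an analysis with underlying /d/ and a rule producing [z] before the NMLZ suffix would wrongly predict alternation here too.
The underlying segment must be /z/; voiced fricatives become stops word-finally, yielding [d] there.
From [ʒaloze] the stem 'net' is /ʒaloz/; word-finally this yields [ʒalod].

[ʒalod]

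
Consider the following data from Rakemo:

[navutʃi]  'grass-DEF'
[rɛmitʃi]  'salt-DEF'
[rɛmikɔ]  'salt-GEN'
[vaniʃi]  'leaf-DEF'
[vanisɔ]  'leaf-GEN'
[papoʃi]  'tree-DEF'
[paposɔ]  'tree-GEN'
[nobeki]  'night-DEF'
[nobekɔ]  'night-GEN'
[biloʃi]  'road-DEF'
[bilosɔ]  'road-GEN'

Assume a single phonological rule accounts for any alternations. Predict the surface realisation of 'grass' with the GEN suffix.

[navukɔ]

'salt' shows [tʃ] ~ [k] at the end of the stem ([rɛmitʃi] vs [rɛmikɔ]).
If /k/ were underlying and a rule turned it into [tʃ] before the DEF suffix, 'night' would also alternate; but it has [k] in both [nobeki] and [nobekɔ].
The underlying segment must be /tʃ/; palato-alveolar /tʃ/ and /ʃ/ become [k] and [s] when no front vowel follows, yielding [k] there.
The one attested form of 'grass', [navutʃi], shows underlying /navutʃ/. Applying the same rule when no front vowel follows gives [navukɔ].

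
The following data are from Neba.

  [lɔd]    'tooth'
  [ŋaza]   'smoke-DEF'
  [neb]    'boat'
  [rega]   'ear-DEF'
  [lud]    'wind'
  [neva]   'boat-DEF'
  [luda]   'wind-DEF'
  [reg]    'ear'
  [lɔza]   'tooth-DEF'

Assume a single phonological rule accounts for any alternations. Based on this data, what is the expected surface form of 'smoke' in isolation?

In [lɔza] and [lɔd] the final segment of 'tooth' alternates: [z] ~ [d].
Compare 'wind', with invariant [d] in [luda] and [lud]: an analysis with underlying /d/ and a rule producing [z] before the DEF suffix would wrongly predict alternation here too.
Therefore /z/ is basic and [d] is derived by word-final hardening (voiced fricatives become stops word-finally).
From [ŋaza] the stem 'smoke' is /ŋaz/; word-finally this yields [ŋad].

[ŋad]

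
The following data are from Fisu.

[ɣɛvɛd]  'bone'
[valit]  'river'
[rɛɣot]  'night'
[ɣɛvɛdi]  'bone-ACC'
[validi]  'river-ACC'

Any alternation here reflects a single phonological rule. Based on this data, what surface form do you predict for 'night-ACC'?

The stem for 'river' ends in [d] in [validi] but [t] in [valit].
If /d/ were underlying and a rule turned it into [t] in isolation, 'bone' would also alternate; but it has [d] in both [ɣɛvɛdi] and [ɣɛvɛd].
Therefore /t/ is basic and [d] is derived by intervocalic voicing (voiceless stops become voiced between vowels).
From [rɛɣot] the stem 'night' is /rɛɣot/; between vowels this yields [rɛɣodi].

[rɛɣodi]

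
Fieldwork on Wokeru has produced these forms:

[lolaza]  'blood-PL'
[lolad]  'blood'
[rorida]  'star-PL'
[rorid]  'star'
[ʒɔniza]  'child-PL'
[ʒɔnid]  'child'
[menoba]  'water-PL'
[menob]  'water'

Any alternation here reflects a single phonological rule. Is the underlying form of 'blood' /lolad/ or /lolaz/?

/lolaz/

'blood' shows [z] ~ [d] at the end of the stem ([lolaza] vs [lolad]).
If /d/ were underlying and a rule turned it into [z] before the PL suffix, 'star' would also alternate; but it has [d] in both [rorida] and [rorid].
The underlying segment must be /z/; voiced fricatives become stops word-finally, yielding [d] there.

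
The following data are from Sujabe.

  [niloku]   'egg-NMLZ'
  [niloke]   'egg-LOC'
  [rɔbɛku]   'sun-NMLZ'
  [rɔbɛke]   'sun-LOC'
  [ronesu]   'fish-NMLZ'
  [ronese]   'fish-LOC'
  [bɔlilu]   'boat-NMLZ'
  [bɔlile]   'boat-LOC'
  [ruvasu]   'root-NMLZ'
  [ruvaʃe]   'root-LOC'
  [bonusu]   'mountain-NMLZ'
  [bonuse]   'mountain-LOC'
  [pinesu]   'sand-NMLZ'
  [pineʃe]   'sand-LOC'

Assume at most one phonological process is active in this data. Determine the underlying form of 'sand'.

The stem for 'sand' ends in [s] in [pinesu] but [ʃ] in [pineʃe].
Compare 'mountain', with invariant [s] in [bonusu] and [bonuse]: an analysis with underlying /s/ and a rule producing [ʃ] before the LOC suffix would wrongly predict alternation here too.
Therefore /ʃ/ is basic and [s] is derived by depalatalization (palato-alveolar /ʃ/ becomes [s] when no front vowel follows).

/pineʃ/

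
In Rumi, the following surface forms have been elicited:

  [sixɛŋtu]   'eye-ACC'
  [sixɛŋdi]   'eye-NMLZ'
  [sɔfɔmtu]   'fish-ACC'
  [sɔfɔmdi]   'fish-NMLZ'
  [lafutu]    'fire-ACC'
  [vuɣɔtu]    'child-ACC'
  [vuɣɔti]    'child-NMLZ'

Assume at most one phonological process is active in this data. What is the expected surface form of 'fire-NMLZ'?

The NMLZ morpheme has two allomorphs, [-di] and [-ti].
By contrast the ACC suffix keeps its initial [t] throughout — that segment must be underlying.
The NMLZ suffix is therefore /-di/ underlyingly, with post-vocalic devoicing: voiced stops become voiceless after a vowel.
After 'fire', which ends in a vowel, the suffix surfaces as [-ti], giving [lafuti].

[lafuti]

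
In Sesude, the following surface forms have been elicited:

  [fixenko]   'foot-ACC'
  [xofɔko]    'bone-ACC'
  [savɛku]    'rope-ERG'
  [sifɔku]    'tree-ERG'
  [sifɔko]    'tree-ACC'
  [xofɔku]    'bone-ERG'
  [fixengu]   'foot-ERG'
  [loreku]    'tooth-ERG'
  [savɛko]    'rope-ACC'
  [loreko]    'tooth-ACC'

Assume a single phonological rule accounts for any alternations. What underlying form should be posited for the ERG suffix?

/-gu/

The ERG suffix surfaces as [-gu] and [-ku], depending on the final segment of the stem.
By contrast the ACC suffix keeps its initial [k] throughout — that segment must be underlying.
So the underlying form is /-gu/, and voiced stops become voiceless after a vowel.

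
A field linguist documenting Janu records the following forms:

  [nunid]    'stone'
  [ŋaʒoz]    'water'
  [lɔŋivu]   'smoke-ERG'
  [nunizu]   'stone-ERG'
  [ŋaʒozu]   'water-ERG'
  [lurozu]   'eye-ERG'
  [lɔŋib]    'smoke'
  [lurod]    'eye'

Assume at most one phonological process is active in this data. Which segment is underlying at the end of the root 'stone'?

The stem for 'stone' ends in [z] in [nunizu] but [d] in [nunid].
But 'water' keeps [z] in both environments ([ŋaʒozu], [ŋaʒoz]), so there is no rule changing /z/ to [d] in isolation.
Therefore /d/ is basic and [z] is derived by intervocalic spirantization (voiced stops become fricatives between vowels).

/d/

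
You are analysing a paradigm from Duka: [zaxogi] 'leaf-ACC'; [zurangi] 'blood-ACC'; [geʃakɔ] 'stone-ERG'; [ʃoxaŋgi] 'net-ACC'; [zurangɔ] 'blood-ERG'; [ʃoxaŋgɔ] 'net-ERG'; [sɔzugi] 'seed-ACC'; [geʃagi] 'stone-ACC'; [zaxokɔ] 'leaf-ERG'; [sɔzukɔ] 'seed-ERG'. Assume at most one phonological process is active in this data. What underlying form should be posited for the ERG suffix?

The ERG suffix surfaces as [-gɔ] and [-kɔ], depending on the final segment of the stem.
By contrast the ACC suffix keeps its initial [g] throughout — that segment must be underlying.
The ERG suffix is therefore /-kɔ/ underlyingly, with post-nasal voicing: voiceless stops become voiced after a nasal.

/-kɔ/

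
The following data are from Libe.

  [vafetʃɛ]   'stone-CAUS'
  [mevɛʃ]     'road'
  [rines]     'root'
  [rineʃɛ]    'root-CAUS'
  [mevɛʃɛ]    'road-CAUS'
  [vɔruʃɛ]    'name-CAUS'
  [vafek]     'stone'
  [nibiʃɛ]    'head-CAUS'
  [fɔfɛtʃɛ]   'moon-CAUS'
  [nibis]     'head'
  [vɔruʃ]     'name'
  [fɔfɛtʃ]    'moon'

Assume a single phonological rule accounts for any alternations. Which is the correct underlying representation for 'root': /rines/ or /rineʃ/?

The stem for 'root' ends in [s] in [rines] but [ʃ] in [rineʃɛ].
The stem 'road' ([mevɛʃ], [mevɛʃɛ]) shows [ʃ] unchanged in both environments, so [ʃ] cannot be basic with [s] derived in isolation.
The underlying segment must be /s/; /k/ and /s/ become palato-alveolar [tʃ] and [ʃ] before a front vowel, yielding [ʃ] there.

/rines/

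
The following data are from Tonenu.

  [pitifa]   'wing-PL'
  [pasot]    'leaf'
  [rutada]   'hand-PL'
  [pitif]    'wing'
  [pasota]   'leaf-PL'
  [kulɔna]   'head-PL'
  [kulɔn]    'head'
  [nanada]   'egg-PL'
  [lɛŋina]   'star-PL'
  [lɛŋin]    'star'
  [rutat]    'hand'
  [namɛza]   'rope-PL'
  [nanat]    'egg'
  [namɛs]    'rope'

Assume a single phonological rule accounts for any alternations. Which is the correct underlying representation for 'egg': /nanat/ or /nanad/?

/nanad/

'egg' shows [d] ~ [t] at the end of the stem ([nanada] vs [nanat]).
If /t/ were underlying and a rule turned it into [d] before the PL suffix, 'leaf' would also alternate; but it has [t] in both [pasota] and [pasot].
The underlying segment must be /d/; voiced obstruents become voiceless word-finally, yielding [t] there.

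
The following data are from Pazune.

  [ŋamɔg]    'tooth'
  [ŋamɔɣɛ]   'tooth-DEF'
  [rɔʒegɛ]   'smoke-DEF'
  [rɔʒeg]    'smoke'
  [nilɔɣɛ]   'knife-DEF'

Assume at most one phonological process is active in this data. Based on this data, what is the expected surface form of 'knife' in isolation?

[nilɔg]

The root 'tooth' surfaces as [ŋamɔg] and [ŋamɔɣɛ], with a stem-final [g] ~ [ɣ] alternation.
If /g/ were underlying and a rule turned it into [ɣ] before the DEF suffix, 'smoke' would also alternate; but it has [g] in both [rɔʒeg] and [rɔʒegɛ].
So /ɣ/ is underlying, and a rule of word-final hardening — voiced fricatives become stops word-finally — gives [g].
From [nilɔɣɛ] the stem 'knife' is /nilɔɣ/; word-finally this yields [nilɔg].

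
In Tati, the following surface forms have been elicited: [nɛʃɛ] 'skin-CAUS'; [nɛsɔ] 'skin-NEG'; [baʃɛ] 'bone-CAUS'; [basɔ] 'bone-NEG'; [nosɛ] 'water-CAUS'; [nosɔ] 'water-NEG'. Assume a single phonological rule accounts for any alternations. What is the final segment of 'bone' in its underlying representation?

In [baʃɛ] and [basɔ] the final segment of 'bone' alternates: [ʃ] ~ [s].
If /s/ were underlying and a rule turned it into [ʃ] before the CAUS suffix, 'water' would also alternate; but it has [s] in both [nosɛ] and [nosɔ].
So /ʃ/ is underlying, and a rule of depalatalization — palato-alveolar /ʃ/ becomes [s] when no front vowel follows — gives [s].

/ʃ/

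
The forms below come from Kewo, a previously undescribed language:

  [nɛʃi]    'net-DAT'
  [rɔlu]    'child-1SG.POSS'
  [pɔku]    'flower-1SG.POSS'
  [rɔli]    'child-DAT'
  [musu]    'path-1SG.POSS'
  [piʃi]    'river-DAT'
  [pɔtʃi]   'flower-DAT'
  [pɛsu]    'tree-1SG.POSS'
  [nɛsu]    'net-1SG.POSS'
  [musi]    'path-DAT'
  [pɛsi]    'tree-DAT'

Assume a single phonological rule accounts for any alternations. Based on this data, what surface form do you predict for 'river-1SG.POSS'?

The root 'net' surfaces as [nɛʃi] and [nɛsu], with a stem-final [ʃ] ~ [s] alternation.
The stem 'path' ([musi], [musu]) shows [s] unchanged in both environments, so [s] cannot be basic with [ʃ] derived before the DAT suffix.
So /ʃ/ is underlying, and a rule of depalatalization — palato-alveolar /tʃ/ and /ʃ/ become [k] and [s] when no front vowel follows — gives [s].
From [piʃi] the stem 'river' is /piʃ/; when no front vowel follows this yields [pisu].

[pisu]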